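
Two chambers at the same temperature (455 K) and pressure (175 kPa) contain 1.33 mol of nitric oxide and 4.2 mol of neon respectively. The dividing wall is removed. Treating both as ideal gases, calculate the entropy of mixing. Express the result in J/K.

ΔS_mix = 25.4 J/K

Mole fractions: x_A = 1.33/5.53 = 0.241, x_B = 0.759.
ΔS_mix = −R(n_A ln x_A + n_B ln x_B) = −8.314 × (1.33 ln 0.241 + 4.2 ln 0.759) = 25.4 J/K.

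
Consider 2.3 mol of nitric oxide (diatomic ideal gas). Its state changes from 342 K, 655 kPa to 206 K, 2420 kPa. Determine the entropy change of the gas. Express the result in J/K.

ΔS = -58.9 J/K

ΔS = nC_p ln(T₂/T₁) − nR ln(P₂/P₁), with C_p = 7R/2 = 29.1 J mol⁻¹ K⁻¹ for a diatomic ideal gas.
ΔS = 2.3 × [29.1 × ln(206/342) − 8.314 × ln(2420/655)] = -58.9 J/K.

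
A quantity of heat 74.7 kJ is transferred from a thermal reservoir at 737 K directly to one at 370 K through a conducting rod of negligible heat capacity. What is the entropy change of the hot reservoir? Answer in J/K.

The hot reservoir loses heat Q, so ΔS_hot = −Q/T_H = −74700/737 = -101 J/K.

ΔS_hot = -101 J/K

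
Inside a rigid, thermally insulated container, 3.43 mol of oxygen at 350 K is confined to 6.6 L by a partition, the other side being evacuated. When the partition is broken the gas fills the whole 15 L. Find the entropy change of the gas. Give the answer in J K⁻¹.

No heat is exchanged and no work is done, so the ideal-gas temperature stays constant.
Entropy is a state function; using a reversible isothermal path, ΔS_gas = nR ln(V₂/V₁) = 3.43 × 8.314 × ln(15/6.6) = 23.4 J/K.

ΔS_gas = 23.4 J/K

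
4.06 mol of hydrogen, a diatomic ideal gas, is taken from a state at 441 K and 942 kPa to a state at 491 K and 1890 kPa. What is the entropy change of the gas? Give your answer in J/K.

ΔS = -10.8 J/K

ΔS = nC_p ln(T₂/T₁) − nR ln(P₂/P₁), with C_p = 7R/2 = 29.1 J mol⁻¹ K⁻¹ for a diatomic ideal gas.
ΔS = 4.06 × [29.1 × ln(491/441) − 8.314 × ln(1890/942)] = -10.8 J/K.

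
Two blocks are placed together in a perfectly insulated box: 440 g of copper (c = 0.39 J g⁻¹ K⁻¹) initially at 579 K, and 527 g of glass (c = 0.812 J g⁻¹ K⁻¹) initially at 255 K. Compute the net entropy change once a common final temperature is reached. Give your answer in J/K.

Energy balance: T_f = (m₁c₁T₁ + m₂c₂T₂)/(m₁c₁ + m₂c₂) = 347.74 K.
ΔS₁ = m₁c₁ ln(T_f/T₁) = 171.6 × ln(347.74/579) = -87.49 J/K.
ΔS₂ = m₂c₂ ln(T_f/T₂) = 427.924 × ln(347.74/255) = 132.7 J/K.
ΔS_total = -87.49 + 132.7 = 45.2 J/K.

ΔS_total = 45.2 J/K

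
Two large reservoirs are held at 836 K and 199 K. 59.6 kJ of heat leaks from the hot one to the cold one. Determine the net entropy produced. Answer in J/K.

ΔS_hot = −Q/T_H = −59600/836 = -71.29 J/K and ΔS_cold = +Q/T_C = 59600/199 = 299.5 J/K.
ΔS_total = -71.29 + 299.5 = 228 J/K, positive as the second law requires.

ΔS_total = 228 J/K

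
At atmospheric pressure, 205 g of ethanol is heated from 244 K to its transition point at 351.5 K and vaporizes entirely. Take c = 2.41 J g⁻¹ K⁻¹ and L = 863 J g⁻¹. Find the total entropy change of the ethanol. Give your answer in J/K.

Warming step: ΔS₁ = m c ln(T_tr/T_i) = 205 × 2.41 × ln(351.5/244) = 180.3 J/K.
Phase change: ΔS₂ = +mL/T_tr = 205 × 863 / 351.5 = 503.3 J/K.
ΔS_total = (180.3) + (503.3) = 684 J/K.

ΔS = 684 J/K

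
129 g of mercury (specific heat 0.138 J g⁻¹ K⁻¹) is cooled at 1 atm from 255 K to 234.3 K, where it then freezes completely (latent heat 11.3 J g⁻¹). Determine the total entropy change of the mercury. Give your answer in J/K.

Cooling step: ΔS₁ = m c ln(T_tr/T_i) = 129 × 0.138 × ln(234.3/255) = -1.507 J/K.
Phase change: ΔS₂ = −mL/T_tr = −129 × 11.3 / 234.3 = -6.222 J/K.
ΔS_total = (-1.507) + (-6.222) = -7.73 J/K.

ΔS = -7.73 J/K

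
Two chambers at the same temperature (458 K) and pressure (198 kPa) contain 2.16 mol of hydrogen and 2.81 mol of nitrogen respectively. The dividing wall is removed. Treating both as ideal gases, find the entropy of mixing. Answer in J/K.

ΔS_mix = 28.3 J/K

Mole fractions: x_A = 2.16/4.97 = 0.435, x_B = 0.565.
ΔS_mix = −R(n_A ln x_A + n_B ln x_B) = −8.314 × (2.16 ln 0.435 + 2.81 ln 0.565) = 28.3 J/K.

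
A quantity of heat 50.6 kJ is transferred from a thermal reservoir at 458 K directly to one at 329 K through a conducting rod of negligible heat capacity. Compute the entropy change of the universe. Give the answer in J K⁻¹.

ΔS_hot = −Q/T_H = −50600/458 = -110.5 J/K and ΔS_cold = +Q/T_C = 50600/329 = 153.8 J/K.
ΔS_total = -110.5 + 153.8 = 43.3 J/K, positive as the second law requires.

ΔS_total = 43.3 J/K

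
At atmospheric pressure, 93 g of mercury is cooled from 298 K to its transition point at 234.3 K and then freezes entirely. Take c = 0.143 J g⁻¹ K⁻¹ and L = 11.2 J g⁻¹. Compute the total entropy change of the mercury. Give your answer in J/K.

Cooling step: ΔS₁ = m c ln(T_tr/T_i) = 93 × 0.143 × ln(234.3/298) = -3.198 J/K.
Phase change: ΔS₂ = −mL/T_tr = −93 × 11.2 / 234.3 = -4.446 J/K.
ΔS_total = (-3.198) + (-4.446) = -7.64 J/K.

ΔS = -7.64 J/K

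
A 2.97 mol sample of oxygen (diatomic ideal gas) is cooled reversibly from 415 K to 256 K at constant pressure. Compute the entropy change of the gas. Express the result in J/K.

ΔS = -41.8 J/K

At constant pressure, ΔS = nC_p ln(T₂/T₁) with C_p = 7R/2 = 29.1 J mol⁻¹ K⁻¹.
ΔS = 2.97 × 29.1 × ln(256/415) = -41.8 J/K.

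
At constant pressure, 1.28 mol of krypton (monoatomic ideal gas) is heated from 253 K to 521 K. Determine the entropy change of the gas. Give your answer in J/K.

At constant pressure, ΔS = nC_p ln(T₂/T₁) with C_p = 5R/2 = 20.79 J mol⁻¹ K⁻¹.
ΔS = 1.28 × 20.79 × ln(521/253) = 19.2 J/K.

ΔS = 19.2 J/K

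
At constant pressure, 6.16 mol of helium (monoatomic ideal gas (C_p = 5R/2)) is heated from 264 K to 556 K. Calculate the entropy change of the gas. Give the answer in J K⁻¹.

At constant pressure, ΔS = nC_p ln(T₂/T₁) with C_p = 5R/2 = 20.79 J mol⁻¹ K⁻¹.
ΔS = 6.16 × 20.79 × ln(556/264) = 95.4 J/K.

ΔS = 95.4 J/K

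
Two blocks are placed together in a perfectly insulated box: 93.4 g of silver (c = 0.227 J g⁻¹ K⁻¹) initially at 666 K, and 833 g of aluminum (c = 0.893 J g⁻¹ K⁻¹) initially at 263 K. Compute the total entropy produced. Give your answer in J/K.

Energy balance: T_f = (m₁c₁T₁ + m₂c₂T₂)/(m₁c₁ + m₂c₂) = 274.17 K.
ΔS₁ = m₁c₁ ln(T_f/T₁) = 21.2018 × ln(274.17/666) = -18.82 J/K.
ΔS₂ = m₂c₂ ln(T_f/T₂) = 743.869 × ln(274.17/263) = 30.94 J/K.
ΔS_total = -18.82 + 30.94 = 12.1 J/K.

ΔS_total = 12.1 J/K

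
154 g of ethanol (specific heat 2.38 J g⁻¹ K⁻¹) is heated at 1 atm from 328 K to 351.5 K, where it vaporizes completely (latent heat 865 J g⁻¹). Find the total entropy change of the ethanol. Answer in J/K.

Warming step: ΔS₁ = m c ln(T_tr/T_i) = 154 × 2.38 × ln(351.5/328) = 25.36 J/K.
Phase change: ΔS₂ = +mL/T_tr = 154 × 865 / 351.5 = 379 J/K.
ΔS_total = (25.36) + (379) = 404 J/K.

ΔS = 404 J/K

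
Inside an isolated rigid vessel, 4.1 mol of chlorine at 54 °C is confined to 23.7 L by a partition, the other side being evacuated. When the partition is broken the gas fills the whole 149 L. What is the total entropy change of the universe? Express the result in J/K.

For an ideal gas in free expansion Q = 0 and W = 0, so T is unchanged.
Entropy is a state function; using a reversible isothermal path, ΔS_gas = nR ln(V₂/V₁) = 4.1 × 8.314 × ln(149/23.7) = 62.7 J/K.
The insulated surroundings exchange no heat, so ΔS_surr = 0 and ΔS_universe = ΔS_gas.

ΔS_universe = 62.7 J/K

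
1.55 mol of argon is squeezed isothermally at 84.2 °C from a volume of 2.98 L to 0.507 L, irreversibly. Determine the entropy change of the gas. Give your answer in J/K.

ΔS_gas = -22.8 J/K

Entropy is a state function, so ΔS_gas depends only on the end states.
For an isothermal ideal gas ΔS_gas = nR ln(V₂/V₁) = 1.55 × 8.314 × ln(0.507/2.98) = -22.8 J/K.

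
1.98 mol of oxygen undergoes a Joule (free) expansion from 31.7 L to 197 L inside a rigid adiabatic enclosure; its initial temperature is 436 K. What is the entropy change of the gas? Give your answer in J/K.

ΔS_gas = 30.1 J/K

For an ideal gas in free expansion Q = 0 and W = 0, so T is unchanged.
Entropy is a state function; using a reversible isothermal path, ΔS_gas = nR ln(V₂/V₁) = 1.98 × 8.314 × ln(197/31.7) = 30.1 J/K.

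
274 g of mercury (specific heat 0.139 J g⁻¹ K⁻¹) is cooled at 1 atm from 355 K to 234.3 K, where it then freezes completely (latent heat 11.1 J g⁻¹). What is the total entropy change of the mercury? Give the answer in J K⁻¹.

Cooling step: ΔS₁ = m c ln(T_tr/T_i) = 274 × 0.139 × ln(234.3/355) = -15.83 J/K.
Phase change: ΔS₂ = −mL/T_tr = −274 × 11.1 / 234.3 = -12.98 J/K.
ΔS_total = (-15.83) + (-12.98) = -28.8 J/K.

ΔS = -28.8 J/K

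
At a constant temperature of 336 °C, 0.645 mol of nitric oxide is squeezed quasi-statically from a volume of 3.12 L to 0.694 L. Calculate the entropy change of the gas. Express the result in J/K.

For an isothermal ideal gas ΔS_gas = nR ln(V₂/V₁) = 0.645 × 8.314 × ln(0.694/3.12) = -8.06 J/K.

ΔS_gas = -8.06 J/K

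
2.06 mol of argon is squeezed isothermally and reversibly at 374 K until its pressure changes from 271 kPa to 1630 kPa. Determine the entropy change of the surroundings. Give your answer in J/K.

ΔS_surr = 30.7 J/K

For an isothermal ideal gas ΔS_gas = nR ln(P₁/P₂) = 2.06 × 8.314 × ln(271/1630) = -30.7 J/K.
The process is reversible, so ΔS_surr = −ΔS_gas = 30.7 J/K and ΔS_universe = 0.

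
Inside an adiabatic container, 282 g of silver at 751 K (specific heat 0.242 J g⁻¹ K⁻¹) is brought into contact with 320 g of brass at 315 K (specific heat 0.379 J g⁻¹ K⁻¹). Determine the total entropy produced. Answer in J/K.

Energy balance: T_f = (m₁c₁T₁ + m₂c₂T₂)/(m₁c₁ + m₂c₂) = 472 K.
ΔS₁ = m₁c₁ ln(T_f/T₁) = 68.244 × ln(472/751) = -31.695 J/K.
ΔS₂ = m₂c₂ ln(T_f/T₂) = 121.28 × ln(472/315) = 49.045 J/K.
ΔS_total = -31.695 + 49.045 = 17.4 J/K.

ΔS_total = 17.4 J/K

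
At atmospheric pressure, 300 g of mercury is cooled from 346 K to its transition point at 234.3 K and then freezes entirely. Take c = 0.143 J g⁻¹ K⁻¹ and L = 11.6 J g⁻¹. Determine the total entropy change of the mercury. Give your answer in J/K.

Cooling step: ΔS₁ = m c ln(T_tr/T_i) = 300 × 0.143 × ln(234.3/346) = -16.72 J/K.
Phase change: ΔS₂ = −mL/T_tr = −300 × 11.6 / 234.3 = -14.85 J/K.
ΔS_total = (-16.72) + (-14.85) = -31.6 J/K.

ΔS = -31.6 J/K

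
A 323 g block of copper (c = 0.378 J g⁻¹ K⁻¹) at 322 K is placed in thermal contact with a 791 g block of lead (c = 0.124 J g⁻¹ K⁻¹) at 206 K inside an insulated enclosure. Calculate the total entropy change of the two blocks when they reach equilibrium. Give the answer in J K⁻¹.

Energy balance: T_f = (m₁c₁T₁ + m₂c₂T₂)/(m₁c₁ + m₂c₂) = 270.32 K.
ΔS₁ = m₁c₁ ln(T_f/T₁) = 122.094 × ln(270.32/322) = -21.358 J/K.
ΔS₂ = m₂c₂ ln(T_f/T₂) = 98.084 × ln(270.32/206) = 26.654 J/K.
ΔS_total = -21.358 + 26.654 = 5.3 J/K.

ΔS_total = 5.3 J/K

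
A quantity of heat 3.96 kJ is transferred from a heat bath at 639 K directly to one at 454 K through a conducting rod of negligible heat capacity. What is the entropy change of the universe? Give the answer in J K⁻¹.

ΔS_hot = −Q/T_H = −3960/639 = -6.1972 J/K and ΔS_cold = +Q/T_C = 3960/454 = 8.7225 J/K.
ΔS_total = -6.1972 + 8.7225 = 2.53 J/K, positive as the second law requires.

ΔS_total = 2.53 J/K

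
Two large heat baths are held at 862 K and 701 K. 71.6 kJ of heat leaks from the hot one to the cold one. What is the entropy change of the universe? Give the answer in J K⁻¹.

ΔS_hot = −Q/T_H = −71600/862 = -83.063 J/K and ΔS_cold = +Q/T_C = 71600/701 = 102.14 J/K.
ΔS_total = -83.063 + 102.14 = 19.1 J/K, positive as the second law requires.

ΔS_total = 19.1 J/K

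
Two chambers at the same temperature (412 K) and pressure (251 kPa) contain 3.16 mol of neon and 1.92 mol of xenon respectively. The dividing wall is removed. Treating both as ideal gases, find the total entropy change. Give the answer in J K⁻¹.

ΔS_mix = 28 J/K

Mole fractions: x_A = 3.16/5.08 = 0.622, x_B = 0.378.
ΔS_mix = −R(n_A ln x_A + n_B ln x_B) = −8.314 × (3.16 ln 0.622 + 1.92 ln 0.378) = 28 J/K.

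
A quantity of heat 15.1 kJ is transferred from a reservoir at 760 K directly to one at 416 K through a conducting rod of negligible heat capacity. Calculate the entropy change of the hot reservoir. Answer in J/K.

The hot reservoir loses heat Q, so ΔS_hot = −Q/T_H = −15100/760 = -19.9 J/K.

ΔS_hot = -19.9 J/K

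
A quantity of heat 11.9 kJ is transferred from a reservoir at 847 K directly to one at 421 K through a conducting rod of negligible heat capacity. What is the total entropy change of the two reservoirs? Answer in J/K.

ΔS_total = 14.2 J/K

ΔS_hot = −Q/T_H = −11900/847 = -14.05 J/K and ΔS_cold = +Q/T_C = 11900/421 = 28.27 J/K.
ΔS_total = -14.05 + 28.27 = 14.2 J/K, positive as the second law requires.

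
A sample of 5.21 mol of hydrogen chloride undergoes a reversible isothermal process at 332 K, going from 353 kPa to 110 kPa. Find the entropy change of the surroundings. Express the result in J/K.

For an isothermal ideal gas ΔS_gas = nR ln(P₁/P₂) = 5.21 × 8.314 × ln(353/110) = 50.5 J/K.
The process is reversible, so ΔS_surr = −ΔS_gas = -50.5 J/K and ΔS_universe = 0.

ΔS_surr = -50.5 J/K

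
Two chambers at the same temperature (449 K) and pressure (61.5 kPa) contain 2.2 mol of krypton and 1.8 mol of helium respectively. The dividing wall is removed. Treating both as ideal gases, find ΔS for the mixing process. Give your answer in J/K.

Mole fractions: x_A = 2.2/4 = 0.55, x_B = 0.45.
ΔS_mix = −R(n_A ln x_A + n_B ln x_B) = −8.314 × (2.2 ln 0.55 + 1.8 ln 0.45) = 22.9 J/K.

ΔS_mix = 22.9 J/K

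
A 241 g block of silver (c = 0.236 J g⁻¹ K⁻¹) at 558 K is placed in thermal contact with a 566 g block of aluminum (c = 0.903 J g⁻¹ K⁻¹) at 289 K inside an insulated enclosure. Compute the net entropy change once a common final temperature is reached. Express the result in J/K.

Energy balance: T_f = (m₁c₁T₁ + m₂c₂T₂)/(m₁c₁ + m₂c₂) = 315.94 K.
ΔS₁ = m₁c₁ ln(T_f/T₁) = 56.876 × ln(315.94/558) = -32.35 J/K.
ΔS₂ = m₂c₂ ln(T_f/T₂) = 511.098 × ln(315.94/289) = 45.55 J/K.
ΔS_total = -32.35 + 45.55 = 13.2 J/K.

ΔS_total = 13.2 J/K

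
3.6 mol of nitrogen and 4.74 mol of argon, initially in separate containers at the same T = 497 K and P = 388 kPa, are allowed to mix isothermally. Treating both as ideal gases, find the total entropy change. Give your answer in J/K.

Mole fractions: x_A = 3.6/8.34 = 0.432, x_B = 0.568.
ΔS_mix = −R(n_A ln x_A + n_B ln x_B) = −8.314 × (3.6 ln 0.432 + 4.74 ln 0.568) = 47.4 J/K.

ΔS_mix = 47.4 J/K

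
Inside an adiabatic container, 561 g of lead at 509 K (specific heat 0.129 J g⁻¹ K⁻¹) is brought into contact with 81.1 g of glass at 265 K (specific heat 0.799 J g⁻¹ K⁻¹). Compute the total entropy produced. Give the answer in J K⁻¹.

ΔS_total = 7.07 J/K

Energy balance: T_f = (m₁c₁T₁ + m₂c₂T₂)/(m₁c₁ + m₂c₂) = 393.73 K.
ΔS₁ = m₁c₁ ln(T_f/T₁) = 72.369 × ln(393.73/509) = -18.583 J/K.
ΔS₂ = m₂c₂ ln(T_f/T₂) = 64.7989 × ln(393.73/265) = 25.657 J/K.
ΔS_total = -18.583 + 25.657 = 7.07 J/K.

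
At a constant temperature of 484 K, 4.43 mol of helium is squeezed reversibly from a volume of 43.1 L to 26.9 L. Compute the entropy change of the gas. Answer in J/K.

ΔS_gas = -17.4 J/K

For an isothermal ideal gas ΔS_gas = nR ln(V₂/V₁) = 4.43 × 8.314 × ln(26.9/43.1) = -17.4 J/K.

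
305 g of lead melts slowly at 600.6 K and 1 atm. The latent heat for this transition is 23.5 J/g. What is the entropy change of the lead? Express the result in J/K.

ΔS = 11.9 J/K

Heat absorbed by the substance: Q = mL = 305 × 23.5 = 7167.5 J.
At constant T, ΔS = Q_rev/T = 7167.5 / 600.6 = 11.9 J/K.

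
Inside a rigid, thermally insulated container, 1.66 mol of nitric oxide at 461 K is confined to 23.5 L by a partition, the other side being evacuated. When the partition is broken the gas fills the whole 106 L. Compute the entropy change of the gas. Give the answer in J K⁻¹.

ΔS_gas = 20.8 J/K

For an ideal gas in free expansion Q = 0 and W = 0, so T is unchanged.
Entropy is a state function; using a reversible isothermal path, ΔS_gas = nR ln(V₂/V₁) = 1.66 × 8.314 × ln(106/23.5) = 20.8 J/K.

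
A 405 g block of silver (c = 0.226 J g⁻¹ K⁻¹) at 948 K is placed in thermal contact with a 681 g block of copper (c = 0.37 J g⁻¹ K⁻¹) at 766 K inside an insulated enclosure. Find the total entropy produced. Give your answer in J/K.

ΔS_total = 1.57 J/K

Energy balance: T_f = (m₁c₁T₁ + m₂c₂T₂)/(m₁c₁ + m₂c₂) = 814.5 K.
ΔS₁ = m₁c₁ ln(T_f/T₁) = 91.53 × ln(814.5/948) = -13.893 J/K.
ΔS₂ = m₂c₂ ln(T_f/T₂) = 251.97 × ln(814.5/766) = 15.468 J/K.
ΔS_total = -13.893 + 15.468 = 1.57 J/K.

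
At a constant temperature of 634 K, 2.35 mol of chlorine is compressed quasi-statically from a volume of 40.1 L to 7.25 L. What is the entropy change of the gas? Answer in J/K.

ΔS_gas = -33.4 J/K

For an isothermal ideal gas ΔS_gas = nR ln(V₂/V₁) = 2.35 × 8.314 × ln(7.25/40.1) = -33.4 J/K.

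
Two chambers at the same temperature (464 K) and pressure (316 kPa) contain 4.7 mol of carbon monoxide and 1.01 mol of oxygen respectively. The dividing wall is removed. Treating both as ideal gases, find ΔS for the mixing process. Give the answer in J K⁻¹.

Mole fractions: x_A = 4.7/5.71 = 0.823, x_B = 0.177.
ΔS_mix = −R(n_A ln x_A + n_B ln x_B) = −8.314 × (4.7 ln 0.823 + 1.01 ln 0.177) = 22.2 J/K.

ΔS_mix = 22.2 J/K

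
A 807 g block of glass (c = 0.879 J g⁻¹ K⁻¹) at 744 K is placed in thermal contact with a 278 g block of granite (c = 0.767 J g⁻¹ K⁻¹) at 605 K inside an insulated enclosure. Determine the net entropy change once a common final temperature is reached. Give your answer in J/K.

Energy balance: T_f = (m₁c₁T₁ + m₂c₂T₂)/(m₁c₁ + m₂c₂) = 711.87 K.
ΔS₁ = m₁c₁ ln(T_f/T₁) = 709.353 × ln(711.87/744) = -31.31 J/K.
ΔS₂ = m₂c₂ ln(T_f/T₂) = 213.226 × ln(711.87/605) = 34.69 J/K.
ΔS_total = -31.31 + 34.69 = 3.38 J/K.

ΔS_total = 3.38 J/K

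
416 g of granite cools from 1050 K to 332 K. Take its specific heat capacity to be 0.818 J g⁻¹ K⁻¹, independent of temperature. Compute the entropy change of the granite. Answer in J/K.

ΔS = ∫dQ_rev/T = m c ln(T₂/T₁) = 416 × 0.818 × ln(332/1050) = -392 J/K.

ΔS = -392 J/K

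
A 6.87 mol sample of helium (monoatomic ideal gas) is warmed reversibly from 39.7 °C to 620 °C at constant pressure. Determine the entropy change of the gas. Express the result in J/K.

In kelvin: T₁ = 312.85 K, T₂ = 893.15 K. At constant pressure, ΔS = nC_p ln(T₂/T₁) with C_p = 5R/2 = 20.79 J mol⁻¹ K⁻¹.
ΔS = 6.87 × 20.79 × ln(893.15/312.85) = 150 J/K.

ΔS = 150 J/K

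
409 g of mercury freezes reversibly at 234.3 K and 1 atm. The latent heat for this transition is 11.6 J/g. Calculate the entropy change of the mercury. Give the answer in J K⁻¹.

Heat released by the substance: Q = −mL = −409 × 11.6 = −4744.4 J.
At constant T, ΔS = Q_rev/T = −4744.4 / 234.3 = -20.2 J/K.

ΔS = -20.2 J/K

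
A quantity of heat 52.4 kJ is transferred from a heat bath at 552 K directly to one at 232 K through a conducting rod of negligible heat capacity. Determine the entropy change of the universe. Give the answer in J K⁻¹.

ΔS_hot = −Q/T_H = −52400/552 = -94.93 J/K and ΔS_cold = +Q/T_C = 52400/232 = 225.9 J/K.
ΔS_total = -94.93 + 225.9 = 131 J/K, positive as the second law requires.

ΔS_total = 131 J/K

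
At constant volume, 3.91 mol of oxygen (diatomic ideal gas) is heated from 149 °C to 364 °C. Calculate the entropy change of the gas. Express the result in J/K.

In kelvin: T₁ = 422.15 K, T₂ = 637.15 K. At constant volume, ΔS = nC_V ln(T₂/T₁) with C_V = 5R/2 = 20.79 J mol⁻¹ K⁻¹.
ΔS = 3.91 × 20.79 × ln(637.15/422.15) = 33.5 J/K.

ΔS = 33.5 J/K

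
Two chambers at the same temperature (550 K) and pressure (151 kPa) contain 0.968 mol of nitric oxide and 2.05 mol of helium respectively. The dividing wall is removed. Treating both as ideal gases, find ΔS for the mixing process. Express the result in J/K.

Mole fractions: x_A = 0.968/3.02 = 0.321, x_B = 0.679.
ΔS_mix = −R(n_A ln x_A + n_B ln x_B) = −8.314 × (0.968 ln 0.321 + 2.05 ln 0.679) = 15.7 J/K.

ΔS_mix = 15.7 J/K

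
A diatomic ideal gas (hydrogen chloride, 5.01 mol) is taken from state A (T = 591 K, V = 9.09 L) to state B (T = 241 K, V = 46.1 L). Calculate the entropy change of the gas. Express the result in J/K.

ΔS = -25.8 J/K

Entropy is a state function: ΔS = nC_V ln(T₂/T₁) + nR ln(V₂/V₁), with C_V = 5R/2 = 20.79 J mol⁻¹ K⁻¹ for a diatomic ideal gas.
ΔS = 5.01 × [20.79 × ln(241/591) + 8.314 × ln(46.1/9.09)] = -25.8 J/K.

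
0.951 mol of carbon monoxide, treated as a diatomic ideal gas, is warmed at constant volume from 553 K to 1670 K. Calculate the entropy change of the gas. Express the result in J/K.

ΔS = 21.8 J/K

At constant volume, ΔS = nC_V ln(T₂/T₁) with C_V = 5R/2 = 20.79 J mol⁻¹ K⁻¹.
ΔS = 0.951 × 20.79 × ln(1670/553) = 21.8 J/K.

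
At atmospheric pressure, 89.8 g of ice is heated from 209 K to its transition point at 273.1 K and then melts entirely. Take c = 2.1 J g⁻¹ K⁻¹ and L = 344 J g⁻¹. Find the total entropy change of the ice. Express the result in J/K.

ΔS = 164 J/K

Warming step: ΔS₁ = m c ln(T_tr/T_i) = 89.8 × 2.1 × ln(273.1/209) = 50.45 J/K.
Phase change: ΔS₂ = +mL/T_tr = 89.8 × 344 / 273.1 = 113.1 J/K.
ΔS_total = (50.45) + (113.1) = 164 J/K.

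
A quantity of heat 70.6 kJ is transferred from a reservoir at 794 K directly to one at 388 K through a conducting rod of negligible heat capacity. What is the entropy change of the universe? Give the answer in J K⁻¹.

ΔS_total = 93 J/K

ΔS_hot = −Q/T_H = −70600/794 = -88.917 J/K and ΔS_cold = +Q/T_C = 70600/388 = 181.96 J/K.
ΔS_total = -88.917 + 181.96 = 93 J/K, positive as the second law requires.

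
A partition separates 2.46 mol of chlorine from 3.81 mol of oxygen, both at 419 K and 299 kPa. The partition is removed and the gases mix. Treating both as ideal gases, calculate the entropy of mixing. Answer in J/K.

ΔS_mix = 34.9 J/K

Mole fractions: x_A = 2.46/6.27 = 0.392, x_B = 0.608.
ΔS_mix = −R(n_A ln x_A + n_B ln x_B) = −8.314 × (2.46 ln 0.392 + 3.81 ln 0.608) = 34.9 J/K.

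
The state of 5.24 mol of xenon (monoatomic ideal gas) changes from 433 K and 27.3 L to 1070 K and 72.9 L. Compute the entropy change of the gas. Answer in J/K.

ΔS = 102 J/K

Entropy is a state function: ΔS = nC_V ln(T₂/T₁) + nR ln(V₂/V₁), with C_V = 3R/2 = 12.47 J mol⁻¹ K⁻¹ for a monoatomic ideal gas.
ΔS = 5.24 × [12.47 × ln(1070/433) + 8.314 × ln(72.9/27.3)] = 102 J/K.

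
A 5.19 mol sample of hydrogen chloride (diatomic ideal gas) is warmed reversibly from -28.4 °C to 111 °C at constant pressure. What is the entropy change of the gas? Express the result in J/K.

In kelvin: T₁ = 244.75 K, T₂ = 384.15 K. At constant pressure, ΔS = nC_p ln(T₂/T₁) with C_p = 7R/2 = 29.1 J mol⁻¹ K⁻¹.
ΔS = 5.19 × 29.1 × ln(384.15/244.75) = 68.1 J/K.

ΔS = 68.1 J/K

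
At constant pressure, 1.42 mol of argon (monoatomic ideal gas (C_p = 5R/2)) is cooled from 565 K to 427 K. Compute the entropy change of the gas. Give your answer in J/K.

ΔS = -8.27 J/K

At constant pressure, ΔS = nC_p ln(T₂/T₁) with C_p = 5R/2 = 20.79 J mol⁻¹ K⁻¹.
ΔS = 1.42 × 20.79 × ln(427/565) = -8.27 J/K.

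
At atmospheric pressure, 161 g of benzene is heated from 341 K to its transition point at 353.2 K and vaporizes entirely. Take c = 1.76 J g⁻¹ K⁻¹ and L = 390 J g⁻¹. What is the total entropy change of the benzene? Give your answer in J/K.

Warming step: ΔS₁ = m c ln(T_tr/T_i) = 161 × 1.76 × ln(353.2/341) = 9.961 J/K.
Phase change: ΔS₂ = +mL/T_tr = 161 × 390 / 353.2 = 177.8 J/K.
ΔS_total = (9.961) + (177.8) = 188 J/K.

ΔS = 188 J/K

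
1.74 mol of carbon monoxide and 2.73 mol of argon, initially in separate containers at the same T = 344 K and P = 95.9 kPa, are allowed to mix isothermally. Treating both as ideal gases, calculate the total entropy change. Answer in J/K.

ΔS_mix = 24.8 J/K

Mole fractions: x_A = 1.74/4.47 = 0.389, x_B = 0.611.
ΔS_mix = −R(n_A ln x_A + n_B ln x_B) = −8.314 × (1.74 ln 0.389 + 2.73 ln 0.611) = 24.8 J/K.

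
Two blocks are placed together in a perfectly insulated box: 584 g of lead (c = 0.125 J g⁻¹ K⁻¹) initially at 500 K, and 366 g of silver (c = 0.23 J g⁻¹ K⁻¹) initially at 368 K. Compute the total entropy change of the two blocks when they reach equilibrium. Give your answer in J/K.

Energy balance: T_f = (m₁c₁T₁ + m₂c₂T₂)/(m₁c₁ + m₂c₂) = 429.31 K.
ΔS₁ = m₁c₁ ln(T_f/T₁) = 73 × ln(429.31/500) = -11.13 J/K.
ΔS₂ = m₂c₂ ln(T_f/T₂) = 84.18 × ln(429.31/368) = 12.97 J/K.
ΔS_total = -11.13 + 12.97 = 1.84 J/K.

ΔS_total = 1.84 J/K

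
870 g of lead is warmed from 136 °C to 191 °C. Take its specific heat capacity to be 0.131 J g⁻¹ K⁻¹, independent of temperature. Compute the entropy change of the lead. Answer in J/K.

ΔS = 14.4 J/K

In kelvin: T₁ = 409.15 K, T₂ = 464.15 K. ΔS = ∫dQ_rev/T = m c ln(T₂/T₁) = 870 × 0.131 × ln(464.15/409.15) = 14.4 J/K.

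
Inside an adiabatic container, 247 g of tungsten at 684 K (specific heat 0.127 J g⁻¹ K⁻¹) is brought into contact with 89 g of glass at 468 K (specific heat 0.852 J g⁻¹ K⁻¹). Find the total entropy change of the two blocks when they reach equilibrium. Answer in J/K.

ΔS_total = 1.68 J/K

Energy balance: T_f = (m₁c₁T₁ + m₂c₂T₂)/(m₁c₁ + m₂c₂) = 531.21 K.
ΔS₁ = m₁c₁ ln(T_f/T₁) = 31.369 × ln(531.21/684) = -7.93 J/K.
ΔS₂ = m₂c₂ ln(T_f/T₂) = 75.828 × ln(531.21/468) = 9.606 J/K.
ΔS_total = -7.93 + 9.606 = 1.68 J/K.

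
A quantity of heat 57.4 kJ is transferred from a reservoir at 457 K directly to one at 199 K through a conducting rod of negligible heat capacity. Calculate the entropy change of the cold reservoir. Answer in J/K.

ΔS_cold = 288 J/K

The cold reservoir gains heat Q, so ΔS_cold = +Q/T_C = 57400/199 = 288 J/K.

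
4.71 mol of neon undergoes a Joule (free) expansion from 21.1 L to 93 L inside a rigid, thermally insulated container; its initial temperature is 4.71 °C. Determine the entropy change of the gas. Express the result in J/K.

For an ideal gas in free expansion Q = 0 and W = 0, so T is unchanged.
Entropy is a state function; using a reversible isothermal path, ΔS_gas = nR ln(V₂/V₁) = 4.71 × 8.314 × ln(93/21.1) = 58.1 J/K.

ΔS_gas = 58.1 J/K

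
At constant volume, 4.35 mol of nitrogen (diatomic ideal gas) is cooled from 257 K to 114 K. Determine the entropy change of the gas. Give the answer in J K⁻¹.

ΔS = -73.5 J/K

At constant volume, ΔS = nC_V ln(T₂/T₁) with C_V = 5R/2 = 20.79 J mol⁻¹ K⁻¹.
ΔS = 4.35 × 20.79 × ln(114/257) = -73.5 J/K.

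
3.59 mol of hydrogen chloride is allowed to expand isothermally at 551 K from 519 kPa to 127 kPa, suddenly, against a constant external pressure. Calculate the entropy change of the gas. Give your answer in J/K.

Entropy is a state function, so ΔS_gas depends only on the end states.
For an isothermal ideal gas ΔS_gas = nR ln(P₁/P₂) = 3.59 × 8.314 × ln(519/127) = 42 J/K.

ΔS_gas = 42 J/K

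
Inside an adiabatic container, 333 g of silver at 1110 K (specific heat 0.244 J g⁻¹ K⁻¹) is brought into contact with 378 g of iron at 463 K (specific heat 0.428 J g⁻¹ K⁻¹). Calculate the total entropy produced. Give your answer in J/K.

ΔS_total = 22.1 J/K

Energy balance: T_f = (m₁c₁T₁ + m₂c₂T₂)/(m₁c₁ + m₂c₂) = 679.31 K.
ΔS₁ = m₁c₁ ln(T_f/T₁) = 81.252 × ln(679.31/1110) = -39.9 J/K.
ΔS₂ = m₂c₂ ln(T_f/T₂) = 161.784 × ln(679.31/463) = 62.02 J/K.
ΔS_total = -39.9 + 62.02 = 22.1 J/K.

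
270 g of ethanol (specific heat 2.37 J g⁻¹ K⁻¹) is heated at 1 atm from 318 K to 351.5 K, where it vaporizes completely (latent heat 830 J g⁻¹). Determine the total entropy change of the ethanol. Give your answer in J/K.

ΔS = 702 J/K

Warming step: ΔS₁ = m c ln(T_tr/T_i) = 270 × 2.37 × ln(351.5/318) = 64.09 J/K.
Phase change: ΔS₂ = +mL/T_tr = 270 × 830 / 351.5 = 637.6 J/K.
ΔS_total = (64.09) + (637.6) = 702 J/K.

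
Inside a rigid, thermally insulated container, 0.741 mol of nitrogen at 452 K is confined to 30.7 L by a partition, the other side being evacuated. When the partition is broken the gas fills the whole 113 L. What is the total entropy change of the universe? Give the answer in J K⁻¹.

ΔS_universe = 8.03 J/K

No heat is exchanged and no work is done, so the ideal-gas temperature stays constant.
Entropy is a state function; using a reversible isothermal path, ΔS_gas = nR ln(V₂/V₁) = 0.741 × 8.314 × ln(113/30.7) = 8.03 J/K.
The insulated surroundings exchange no heat, so ΔS_surr = 0 and ΔS_universe = ΔS_gas.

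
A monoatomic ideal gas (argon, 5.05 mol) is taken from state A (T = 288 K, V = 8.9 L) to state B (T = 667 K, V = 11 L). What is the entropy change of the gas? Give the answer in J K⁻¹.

Entropy is a state function: ΔS = nC_V ln(T₂/T₁) + nR ln(V₂/V₁), with C_V = 3R/2 = 12.47 J mol⁻¹ K⁻¹ for a monoatomic ideal gas.
ΔS = 5.05 × [12.47 × ln(667/288) + 8.314 × ln(11/8.9)] = 61.8 J/K.

ΔS = 61.8 J/K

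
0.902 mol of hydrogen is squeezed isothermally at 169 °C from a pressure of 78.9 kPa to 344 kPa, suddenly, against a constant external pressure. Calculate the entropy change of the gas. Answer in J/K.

Entropy is a state function, so ΔS_gas depends only on the end states.
For an isothermal ideal gas ΔS_gas = nR ln(P₁/P₂) = 0.902 × 8.314 × ln(78.9/344) = -11 J/K.

ΔS_gas = -11 J/K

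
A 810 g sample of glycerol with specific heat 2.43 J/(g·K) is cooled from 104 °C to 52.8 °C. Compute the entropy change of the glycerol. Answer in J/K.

ΔS = -287 J/K

In kelvin: T₁ = 377.15 K, T₂ = 325.95 K. ΔS = ∫dQ_rev/T = m c ln(T₂/T₁) = 810 × 2.43 × ln(325.95/377.15) = -287 J/K.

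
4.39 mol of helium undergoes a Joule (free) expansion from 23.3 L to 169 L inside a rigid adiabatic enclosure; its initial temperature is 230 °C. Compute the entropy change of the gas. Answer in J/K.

ΔS_gas = 72.3 J/K

No heat is exchanged and no work is done, so the ideal-gas temperature stays constant.
Entropy is a state function; using a reversible isothermal path, ΔS_gas = nR ln(V₂/V₁) = 4.39 × 8.314 × ln(169/23.3) = 72.3 J/K.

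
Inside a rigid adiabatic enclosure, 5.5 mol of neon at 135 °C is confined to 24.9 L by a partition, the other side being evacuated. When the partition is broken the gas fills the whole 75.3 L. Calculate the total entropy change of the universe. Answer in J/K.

ΔS_universe = 50.6 J/K

For an ideal gas in free expansion Q = 0 and W = 0, so T is unchanged.
Entropy is a state function; using a reversible isothermal path, ΔS_gas = nR ln(V₂/V₁) = 5.5 × 8.314 × ln(75.3/24.9) = 50.6 J/K.
The insulated surroundings exchange no heat, so ΔS_surr = 0 and ΔS_universe = ΔS_gas.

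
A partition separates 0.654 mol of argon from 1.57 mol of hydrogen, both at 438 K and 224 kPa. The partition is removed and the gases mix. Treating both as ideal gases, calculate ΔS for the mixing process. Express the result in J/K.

Mole fractions: x_A = 0.654/2.22 = 0.294, x_B = 0.706.
ΔS_mix = −R(n_A ln x_A + n_B ln x_B) = −8.314 × (0.654 ln 0.294 + 1.57 ln 0.706) = 11.2 J/K.

ΔS_mix = 11.2 J/K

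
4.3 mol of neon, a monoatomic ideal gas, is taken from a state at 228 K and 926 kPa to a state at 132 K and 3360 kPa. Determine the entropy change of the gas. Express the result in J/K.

ΔS = -94.9 J/K

ΔS = nC_p ln(T₂/T₁) − nR ln(P₂/P₁), with C_p = 5R/2 = 20.79 J mol⁻¹ K⁻¹ for a monoatomic ideal gas.
ΔS = 4.3 × [20.79 × ln(132/228) − 8.314 × ln(3360/926)] = -94.9 J/K.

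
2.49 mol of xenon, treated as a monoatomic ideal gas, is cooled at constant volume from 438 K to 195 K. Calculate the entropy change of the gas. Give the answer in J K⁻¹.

ΔS = -25.1 J/K

At constant volume, ΔS = nC_V ln(T₂/T₁) with C_V = 3R/2 = 12.47 J mol⁻¹ K⁻¹.
ΔS = 2.49 × 12.47 × ln(195/438) = -25.1 J/K.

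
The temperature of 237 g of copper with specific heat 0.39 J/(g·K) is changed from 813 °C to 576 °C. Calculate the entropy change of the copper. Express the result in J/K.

ΔS = -22.8 J/K

In kelvin: T₁ = 1086.15 K, T₂ = 849.15 K. ΔS = ∫dQ_rev/T = m c ln(T₂/T₁) = 237 × 0.39 × ln(849.15/1086.15) = -22.8 J/K.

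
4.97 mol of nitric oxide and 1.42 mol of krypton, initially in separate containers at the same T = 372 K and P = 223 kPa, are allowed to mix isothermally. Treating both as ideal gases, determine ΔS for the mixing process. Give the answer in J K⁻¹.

Mole fractions: x_A = 4.97/6.39 = 0.778, x_B = 0.222.
ΔS_mix = −R(n_A ln x_A + n_B ln x_B) = −8.314 × (4.97 ln 0.778 + 1.42 ln 0.222) = 28.1 J/K.

ΔS_mix = 28.1 J/K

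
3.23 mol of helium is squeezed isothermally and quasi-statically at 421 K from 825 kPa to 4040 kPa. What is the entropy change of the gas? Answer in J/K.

For an isothermal ideal gas ΔS_gas = nR ln(P₁/P₂) = 3.23 × 8.314 × ln(825/4040) = -42.7 J/K.

ΔS_gas = -42.7 J/K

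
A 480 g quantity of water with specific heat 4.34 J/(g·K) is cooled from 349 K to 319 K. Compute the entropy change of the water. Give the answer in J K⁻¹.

ΔS = -187 J/K

ΔS = ∫dQ_rev/T = m c ln(T₂/T₁) = 480 × 4.34 × ln(319/349) = -187 J/K.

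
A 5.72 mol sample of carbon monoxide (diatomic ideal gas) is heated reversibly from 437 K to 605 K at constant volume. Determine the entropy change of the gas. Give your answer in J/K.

ΔS = 38.7 J/K

At constant volume, ΔS = nC_V ln(T₂/T₁) with C_V = 5R/2 = 20.79 J mol⁻¹ K⁻¹.
ΔS = 5.72 × 20.79 × ln(605/437) = 38.7 J/K.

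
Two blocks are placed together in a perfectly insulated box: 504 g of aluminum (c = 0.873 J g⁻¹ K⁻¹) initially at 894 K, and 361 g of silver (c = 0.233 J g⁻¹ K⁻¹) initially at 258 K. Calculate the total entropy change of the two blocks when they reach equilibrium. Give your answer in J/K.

Energy balance: T_f = (m₁c₁T₁ + m₂c₂T₂)/(m₁c₁ + m₂c₂) = 791.93 K.
ΔS₁ = m₁c₁ ln(T_f/T₁) = 439.992 × ln(791.93/894) = -53.34 J/K.
ΔS₂ = m₂c₂ ln(T_f/T₂) = 84.113 × ln(791.93/258) = 94.33 J/K.
ΔS_total = -53.34 + 94.33 = 41 J/K.

ΔS_total = 41 J/K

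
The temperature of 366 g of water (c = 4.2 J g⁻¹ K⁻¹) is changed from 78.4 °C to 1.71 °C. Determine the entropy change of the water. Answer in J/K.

In kelvin: T₁ = 351.55 K, T₂ = 274.86 K. ΔS = ∫dQ_rev/T = m c ln(T₂/T₁) = 366 × 4.2 × ln(274.86/351.55) = -378 J/K.

ΔS = -378 J/K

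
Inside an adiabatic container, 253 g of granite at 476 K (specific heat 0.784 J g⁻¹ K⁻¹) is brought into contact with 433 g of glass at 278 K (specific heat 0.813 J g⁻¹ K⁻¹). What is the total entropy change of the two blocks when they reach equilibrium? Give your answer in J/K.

ΔS_total = 19.1 J/K

Energy balance: T_f = (m₁c₁T₁ + m₂c₂T₂)/(m₁c₁ + m₂c₂) = 349.36 K.
ΔS₁ = m₁c₁ ln(T_f/T₁) = 198.352 × ln(349.36/476) = -61.35 J/K.
ΔS₂ = m₂c₂ ln(T_f/T₂) = 352.029 × ln(349.36/278) = 80.43 J/K.
ΔS_total = -61.35 + 80.43 = 19.1 J/K.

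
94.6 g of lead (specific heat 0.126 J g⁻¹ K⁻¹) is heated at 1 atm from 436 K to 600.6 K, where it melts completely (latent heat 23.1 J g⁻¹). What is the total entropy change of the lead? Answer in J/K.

Warming step: ΔS₁ = m c ln(T_tr/T_i) = 94.6 × 0.126 × ln(600.6/436) = 3.818 J/K.
Phase change: ΔS₂ = +mL/T_tr = 94.6 × 23.1 / 600.6 = 3.638 J/K.
ΔS_total = (3.818) + (3.638) = 7.46 J/K.

ΔS = 7.46 J/K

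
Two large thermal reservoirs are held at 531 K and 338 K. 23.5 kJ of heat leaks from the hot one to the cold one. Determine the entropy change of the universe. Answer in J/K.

ΔS_total = 25.3 J/K

ΔS_hot = −Q/T_H = −23500/531 = -44.26 J/K and ΔS_cold = +Q/T_C = 23500/338 = 69.53 J/K.
ΔS_total = -44.26 + 69.53 = 25.3 J/K, positive as the second law requires.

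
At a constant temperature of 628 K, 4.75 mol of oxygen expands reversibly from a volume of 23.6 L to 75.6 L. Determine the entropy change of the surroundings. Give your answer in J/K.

For an isothermal ideal gas ΔS_gas = nR ln(V₂/V₁) = 4.75 × 8.314 × ln(75.6/23.6) = 46 J/K.
The process is reversible, so ΔS_surr = −ΔS_gas = -46 J/K and ΔS_universe = 0.

ΔS_surr = -46 J/K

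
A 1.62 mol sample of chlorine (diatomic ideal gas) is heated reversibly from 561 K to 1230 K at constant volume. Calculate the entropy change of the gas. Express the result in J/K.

ΔS = 26.4 J/K

At constant volume, ΔS = nC_V ln(T₂/T₁) with C_V = 5R/2 = 20.79 J mol⁻¹ K⁻¹.
ΔS = 1.62 × 20.79 × ln(1230/561) = 26.4 J/K.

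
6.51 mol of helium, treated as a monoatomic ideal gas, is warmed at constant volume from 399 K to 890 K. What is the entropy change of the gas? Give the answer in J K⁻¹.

At constant volume, ΔS = nC_V ln(T₂/T₁) with C_V = 3R/2 = 12.47 J mol⁻¹ K⁻¹.
ΔS = 6.51 × 12.47 × ln(890/399) = 65.1 J/K.

ΔS = 65.1 J/K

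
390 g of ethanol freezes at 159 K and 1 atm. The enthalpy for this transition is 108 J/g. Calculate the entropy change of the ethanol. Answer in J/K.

ΔS = -265 J/K

Heat released by the substance: Q = −mL = −390 × 108 = −42120 J.
At constant T, ΔS = Q_rev/T = −42120 / 159 = -265 J/K.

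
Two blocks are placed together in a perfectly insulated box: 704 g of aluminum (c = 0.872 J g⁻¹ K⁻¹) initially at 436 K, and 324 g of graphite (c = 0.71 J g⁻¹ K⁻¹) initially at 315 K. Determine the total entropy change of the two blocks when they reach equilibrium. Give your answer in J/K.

Energy balance: T_f = (m₁c₁T₁ + m₂c₂T₂)/(m₁c₁ + m₂c₂) = 403.02 K.
ΔS₁ = m₁c₁ ln(T_f/T₁) = 613.888 × ln(403.02/436) = -48.29 J/K.
ΔS₂ = m₂c₂ ln(T_f/T₂) = 230.04 × ln(403.02/315) = 56.68 J/K.
ΔS_total = -48.29 + 56.68 = 8.39 J/K.

ΔS_total = 8.39 J/K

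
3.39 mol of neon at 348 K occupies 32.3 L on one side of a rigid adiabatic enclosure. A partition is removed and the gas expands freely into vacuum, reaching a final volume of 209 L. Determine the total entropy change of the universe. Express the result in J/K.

No heat is exchanged and no work is done, so the ideal-gas temperature stays constant.
Entropy is a state function; using a reversible isothermal path, ΔS_gas = nR ln(V₂/V₁) = 3.39 × 8.314 × ln(209/32.3) = 52.6 J/K.
The insulated surroundings exchange no heat, so ΔS_surr = 0 and ΔS_universe = ΔS_gas.

ΔS_universe = 52.6 J/K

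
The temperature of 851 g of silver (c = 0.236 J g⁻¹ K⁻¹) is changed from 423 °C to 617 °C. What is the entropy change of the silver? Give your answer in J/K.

In kelvin: T₁ = 696.15 K, T₂ = 890.15 K. ΔS = ∫dQ_rev/T = m c ln(T₂/T₁) = 851 × 0.236 × ln(890.15/696.15) = 49.4 J/K.

ΔS = 49.4 J/K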